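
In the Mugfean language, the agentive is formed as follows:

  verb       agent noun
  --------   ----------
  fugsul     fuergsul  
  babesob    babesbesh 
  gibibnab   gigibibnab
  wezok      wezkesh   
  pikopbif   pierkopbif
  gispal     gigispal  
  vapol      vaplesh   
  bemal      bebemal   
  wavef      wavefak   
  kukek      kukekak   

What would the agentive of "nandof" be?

"nandof" has last vowel 'o'. The stems whose last vowel is 'o' (wezok → wezkesh, babesob → babesbesh, vapol → vaplesh) delete the last vowel and add -esh.
The other patterns: stems whose last vowel is 'e' add -ak; stems whose last vowel is 'a' repeat the first consonant+vowel as a prefix; stems whose last vowel is 'i' or 'u' insert -er- after the first vowel.
So nandof → nandfesh.

nandfesh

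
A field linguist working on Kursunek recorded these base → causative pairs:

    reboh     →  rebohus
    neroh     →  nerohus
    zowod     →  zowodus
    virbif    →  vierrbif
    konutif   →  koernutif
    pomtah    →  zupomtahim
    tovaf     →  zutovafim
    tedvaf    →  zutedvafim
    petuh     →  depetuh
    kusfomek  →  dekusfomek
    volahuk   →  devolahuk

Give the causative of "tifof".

tifofus

"tifof" has last vowel 'o'. The stems whose last vowel is 'o' (reboh → rebohus, neroh → nerohus, zowod → zowodus) add -us.
The other patterns: stems whose last vowel is 'i' insert -er- after the first vowel; stems whose last vowel is 'a' add zu- … -im around the stem; stems whose last vowel is 'e' or 'u' add the prefix de-.
So tifof → tifofus.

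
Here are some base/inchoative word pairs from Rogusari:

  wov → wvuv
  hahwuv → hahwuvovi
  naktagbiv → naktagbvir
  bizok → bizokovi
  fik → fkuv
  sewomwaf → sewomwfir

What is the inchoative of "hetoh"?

fik and bizok both end in -k yet inflect differently (fkuv, bizokovi), so the final letter is not what conditions the rule; the number of vowels is.
"hetoh" has 2 vowels. The stems with 2 vowels (bizok → bizokovi, hahwuv → hahwuvovi) add -ovi.
The other patterns: stems with 1 vowel delete the last vowel and add -uv; stems with 3 vowels delete the last vowel and add -ir.
So hetoh → hetohovi.

hetohovi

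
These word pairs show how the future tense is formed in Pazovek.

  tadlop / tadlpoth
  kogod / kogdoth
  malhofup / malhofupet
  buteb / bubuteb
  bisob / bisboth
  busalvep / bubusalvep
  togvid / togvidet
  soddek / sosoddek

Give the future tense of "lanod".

busalvep and tadlop both end in -p yet inflect differently (bubusalvep, tadlpoth), so the final letter is not what conditions the rule; the last vowel is.
"lanod" has last vowel 'o'. The stems whose last vowel is 'o' (tadlop → tadlpoth, kogod → kogdoth, bisob → bisboth) delete the last vowel and add -oth.
The other patterns: stems whose last vowel is 'e' repeat the first consonant+vowel as a prefix; stems whose last vowel is 'i' or 'u' add -et.
So lanod → landoth.

landoth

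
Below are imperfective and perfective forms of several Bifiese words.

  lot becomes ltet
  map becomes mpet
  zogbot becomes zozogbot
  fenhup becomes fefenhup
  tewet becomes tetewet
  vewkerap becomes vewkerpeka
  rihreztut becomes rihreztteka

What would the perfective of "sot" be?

"sot" has 1 vowel. The stems with 1 vowel (lot → ltet, map → mpet) delete the last vowel and add -et.
The other patterns: stems with 2 vowels repeat the first consonant+vowel as a prefix; stems with 3 vowels delete the last vowel and add -eka.
So sot → stet.

stet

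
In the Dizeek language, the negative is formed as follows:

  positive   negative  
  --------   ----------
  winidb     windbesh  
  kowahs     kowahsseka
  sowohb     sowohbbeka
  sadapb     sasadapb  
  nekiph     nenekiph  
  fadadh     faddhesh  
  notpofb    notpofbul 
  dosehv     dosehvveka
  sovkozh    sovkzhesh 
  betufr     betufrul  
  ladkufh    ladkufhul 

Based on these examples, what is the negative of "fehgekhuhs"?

fehgekhuhsseka

nekiph and ladkufh both end in -h yet inflect differently (nenekiph, ladkufhul), so the final letter is not what conditions the rule; the second-to-last letter is.
"fehgekhuhs" has second-to-last letter 'h'. The stems whose second-to-last letter is 'h' (kowahs → kowahsseka, dosehv → dosehvveka, sowohb → sowohbbeka) double the final consonant and add -eka.
The other patterns: stems whose second-to-last letter is 'p' repeat the first consonant+vowel as a prefix; stems whose second-to-last letter is 'f' add -ul; stems whose second-to-last letter is 'd' or 'z' delete the last vowel and add -esh.
So fehgekhuhs → fehgekhuhsseka.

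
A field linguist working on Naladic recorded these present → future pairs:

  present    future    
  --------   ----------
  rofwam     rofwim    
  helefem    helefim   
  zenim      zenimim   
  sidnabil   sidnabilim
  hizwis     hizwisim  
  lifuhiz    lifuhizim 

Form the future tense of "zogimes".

zenim and rofwam both end in -m yet inflect differently (zenimim, rofwim), so the final letter is not what conditions the rule; the last vowel is.
"zogimes" has last vowel 'e'. The one such stem in the data (helefem → helefim) changes the last vowel to 'i' (as does rofwam), so the same rule applies.
So zogimes → zogimis.

zogimis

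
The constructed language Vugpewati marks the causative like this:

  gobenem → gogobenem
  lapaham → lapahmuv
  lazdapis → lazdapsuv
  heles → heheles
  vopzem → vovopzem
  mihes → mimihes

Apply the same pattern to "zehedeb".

zezehedeb

vopzem and lapaham both end in -m yet inflect differently (vovopzem, lapahmuv), so the final letter is not what conditions the rule; the last vowel is.
"zehedeb" has last vowel 'e'. The stems whose last vowel is 'e' (heles → heheles, vopzem → vovopzem, gobenem → gogobenem) repeat the first consonant+vowel as a prefix.
So zehedeb → zezehedeb.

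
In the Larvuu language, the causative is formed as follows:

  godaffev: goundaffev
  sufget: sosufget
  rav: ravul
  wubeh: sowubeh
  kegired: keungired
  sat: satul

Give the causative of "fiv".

fivul

"fiv" has 1 vowel. The stems with 1 vowel (sat → satul, rav → ravul) add -ul.
The other patterns: stems with 2 vowels add the prefix so-; stems with 3 vowels insert -un- after the first vowel.
So fiv → fivul.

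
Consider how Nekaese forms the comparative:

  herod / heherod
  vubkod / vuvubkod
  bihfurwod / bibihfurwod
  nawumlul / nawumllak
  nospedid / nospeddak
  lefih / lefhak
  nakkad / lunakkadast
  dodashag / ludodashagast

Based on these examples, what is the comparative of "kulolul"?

"kulolul" has last vowel 'u'. The one such stem in the data (nawumlul → nawumllak) deletes the last vowel and adds -ak (as do nospedid, lefih), so the same rule applies.
So kulolul → kulollak.

kulollak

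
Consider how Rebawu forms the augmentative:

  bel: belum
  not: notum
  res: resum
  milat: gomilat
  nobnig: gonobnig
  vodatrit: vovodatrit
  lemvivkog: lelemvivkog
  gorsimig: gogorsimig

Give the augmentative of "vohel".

not and milat both end in -t yet inflect differently (notum, gomilat), so the final letter is not what conditions the rule; the number of vowels is.
"vohel" has 2 vowels. The stems with 2 vowels (milat → gomilat, nobnig → gonobnig) add the prefix go-.
So vohel → govohel.

govohel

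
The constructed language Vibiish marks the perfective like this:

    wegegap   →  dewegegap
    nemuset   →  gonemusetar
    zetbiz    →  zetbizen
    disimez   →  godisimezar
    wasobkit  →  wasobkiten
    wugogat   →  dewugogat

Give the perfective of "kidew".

nemuset and wugogat both end in -t yet inflect differently (gonemusetar, dewugogat), so the final letter is not what conditions the rule; the last vowel is.
"kidew" has last vowel 'e'. The stems whose last vowel is 'e' (nemuset → gonemusetar, disimez → godisimezar) add go- … -ar around the stem.
The other patterns: stems whose last vowel is 'a' add the prefix de-; stems whose last vowel is 'i' add -en.
So kidew → gokidewar.

gokidewar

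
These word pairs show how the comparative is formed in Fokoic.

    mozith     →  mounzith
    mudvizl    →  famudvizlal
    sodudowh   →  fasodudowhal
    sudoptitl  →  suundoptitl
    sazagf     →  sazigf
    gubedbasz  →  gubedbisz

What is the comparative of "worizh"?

faworizhal

sudoptitl and mudvizl both end in -l yet inflect differently (suundoptitl, famudvizlal), so the final letter is not what conditions the rule; the second-to-last letter is.
"worizh" has second-to-last letter 'z'. The one such stem in the data (mudvizl → famudvizlal) adds fa- … -al around the stem, so the same rule applies.
The other patterns: stems whose second-to-last letter is 't' insert -un- after the first vowel; stems whose second-to-last letter is 'g' or 's' change the last vowel to 'i'.
So worizh → faworizhal.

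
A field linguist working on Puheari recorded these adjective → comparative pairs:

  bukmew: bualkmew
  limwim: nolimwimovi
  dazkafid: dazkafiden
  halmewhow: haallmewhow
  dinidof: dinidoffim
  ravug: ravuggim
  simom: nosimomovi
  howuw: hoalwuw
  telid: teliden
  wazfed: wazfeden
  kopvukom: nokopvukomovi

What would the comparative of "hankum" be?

nohankumovi

"hankum" ends in -m. The stems ending in -m (limwim → nolimwimovi, kopvukom → nokopvukomovi, simom → nosimomovi) add no- … -ovi around the stem.
So hankum → nohankumovi.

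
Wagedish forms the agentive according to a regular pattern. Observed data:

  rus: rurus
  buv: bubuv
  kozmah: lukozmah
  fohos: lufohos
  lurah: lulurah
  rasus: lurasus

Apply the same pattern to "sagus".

lusagus

rus and fohos both end in -s yet inflect differently (rurus, lufohos), so the final letter is not what conditions the rule; the number of vowels is.
"sagus" has 2 vowels. The stems with 2 vowels (kozmah → lukozmah, fohos → lufohos, lurah → lulurah) add the prefix lu-.
The other pattern: stems with 1 vowel repeat the first consonant+vowel as a prefix.
So sagus → lusagus.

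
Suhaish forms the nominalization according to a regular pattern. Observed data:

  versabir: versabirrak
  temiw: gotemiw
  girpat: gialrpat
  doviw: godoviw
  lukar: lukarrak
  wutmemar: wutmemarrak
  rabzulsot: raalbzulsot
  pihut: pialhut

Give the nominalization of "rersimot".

temiw and versabir both have last vowel 'i' yet inflect differently (gotemiw, versabirrak), so the last vowel is not what conditions the rule; the final letter is.
"rersimot" ends in -t. The stems ending in -t (rabzulsot → raalbzulsot, girpat → gialrpat, pihut → pialhut) insert -al- after the first vowel.
The other patterns: stems ending in -w add the prefix go-; stems ending in -r double the final consonant and add -ak.
So rersimot → realrsimot.

realrsimot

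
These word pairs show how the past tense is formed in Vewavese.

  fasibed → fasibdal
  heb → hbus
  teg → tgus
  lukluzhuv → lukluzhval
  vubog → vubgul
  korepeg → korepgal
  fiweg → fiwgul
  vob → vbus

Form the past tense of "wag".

wgus

"wag" has 1 vowel. The stems with 1 vowel (teg → tgus, heb → hbus, vob → vbus) delete the last vowel and add -us.
So wag → wgus.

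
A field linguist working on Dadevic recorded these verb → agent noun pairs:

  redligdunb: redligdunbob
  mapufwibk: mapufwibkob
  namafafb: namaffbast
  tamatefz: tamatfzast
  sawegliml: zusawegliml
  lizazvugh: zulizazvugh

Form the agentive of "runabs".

runabsob

redligdunb and namafafb both end in -b yet inflect differently (redligdunbob, namaffbast), so the final letter is not what conditions the rule; the second-to-last letter is.
"runabs" has second-to-last letter 'b'. The one such stem in the data (mapufwibk → mapufwibkob) adds -ob, so the same rule applies.
So runabs → runabsob.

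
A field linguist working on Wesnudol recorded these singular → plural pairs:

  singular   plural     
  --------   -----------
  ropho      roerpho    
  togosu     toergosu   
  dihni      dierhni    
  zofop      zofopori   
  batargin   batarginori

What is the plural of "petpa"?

peertpa

ropho and zofop both have last vowel 'o' yet inflect differently (roerpho, zofopori), so the last vowel is not what conditions the rule; whether the stem ends in a vowel or a consonant is.
"petpa" ends in a vowel. The stems ending in a vowel (ropho → roerpho, togosu → toergosu, dihni → dierhni) insert -er- after the first vowel.
The other pattern: stems ending in a consonant add -ori.
So petpa → peertpa.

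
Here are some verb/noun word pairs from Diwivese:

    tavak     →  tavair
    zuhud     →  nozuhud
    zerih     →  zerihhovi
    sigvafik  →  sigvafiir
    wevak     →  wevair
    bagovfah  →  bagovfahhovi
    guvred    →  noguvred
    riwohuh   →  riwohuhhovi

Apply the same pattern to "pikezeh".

zerih and sigvafik both have last vowel 'i' yet inflect differently (zerihhovi, sigvafiir), so the last vowel is not what conditions the rule; the final letter is.
"pikezeh" ends in -h. The stems ending in -h (riwohuh → riwohuhhovi, zerih → zerihhovi, bagovfah → bagovfahhovi) double the final consonant and add -ovi.
So pikezeh → pikezehhovi.

pikezehhovi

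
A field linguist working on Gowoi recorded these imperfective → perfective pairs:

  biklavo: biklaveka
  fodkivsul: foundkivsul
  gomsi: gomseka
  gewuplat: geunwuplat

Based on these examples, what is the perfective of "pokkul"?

pounkkul

gewuplat and gomsi both begin with g- yet inflect differently (geunwuplat, gomseka), so the first letter is not what conditions the rule; whether the stem ends in a vowel or a consonant is.
"pokkul" ends in a consonant. The stems ending in a consonant (fodkivsul → foundkivsul, gewuplat → geunwuplat) insert -un- after the first vowel.
So pokkul → pounkkul.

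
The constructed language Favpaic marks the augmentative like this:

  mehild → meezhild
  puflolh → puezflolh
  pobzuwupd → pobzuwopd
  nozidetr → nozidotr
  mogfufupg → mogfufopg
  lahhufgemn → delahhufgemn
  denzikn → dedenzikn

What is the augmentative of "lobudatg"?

"lobudatg" has second-to-last letter 't'. The one such stem in the data (nozidetr → nozidotr) changes the last vowel to 'o' (as do pobzuwupd, mogfufupg), so the same rule applies.
So lobudatg → lobudotg.

lobudotg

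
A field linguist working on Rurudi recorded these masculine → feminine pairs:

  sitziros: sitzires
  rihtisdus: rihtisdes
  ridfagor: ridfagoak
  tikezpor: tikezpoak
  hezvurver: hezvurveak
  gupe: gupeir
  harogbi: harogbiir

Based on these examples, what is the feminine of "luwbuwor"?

luwbuwoak

"luwbuwor" ends in -r. The stems ending in -r (ridfagor → ridfagoak, tikezpor → tikezpoak, hezvurver → hezvurveak) drop the final letter and add -ak.
The other patterns: stems ending in -s change the last vowel to 'e'; stems ending in -e or -i add -ir.
So luwbuwor → luwbuwoak.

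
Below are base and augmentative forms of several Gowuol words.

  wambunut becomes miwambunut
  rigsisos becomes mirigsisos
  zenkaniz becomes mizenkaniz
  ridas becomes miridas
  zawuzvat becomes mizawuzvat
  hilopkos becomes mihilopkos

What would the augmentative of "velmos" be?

Every pair shown (wambunut → miwambunut, rigsisos → mirigsisos, zenkaniz → mizenkaniz, …) follows the same rule: add the prefix mi-.
So velmos → mivelmos.

mivelmos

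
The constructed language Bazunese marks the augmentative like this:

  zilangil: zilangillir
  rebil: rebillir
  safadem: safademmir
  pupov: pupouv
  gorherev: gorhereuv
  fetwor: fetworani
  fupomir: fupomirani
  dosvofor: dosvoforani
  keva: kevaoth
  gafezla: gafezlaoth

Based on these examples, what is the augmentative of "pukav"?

pukauv

safadem and gorherev both have last vowel 'e' yet inflect differently (safademmir, gorhereuv), so the last vowel is not what conditions the rule; the final letter is.
"pukav" ends in -v. The stems ending in -v (pupov → pupouv, gorherev → gorhereuv) drop the final letter and add -uv.
So pukav → pukauv.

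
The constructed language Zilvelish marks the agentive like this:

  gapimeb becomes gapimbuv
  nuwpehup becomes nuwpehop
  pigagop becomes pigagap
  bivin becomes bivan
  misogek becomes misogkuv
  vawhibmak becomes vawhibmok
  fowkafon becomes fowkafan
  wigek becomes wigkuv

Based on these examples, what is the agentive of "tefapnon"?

"tefapnon" has last vowel 'o'. The stems whose last vowel is 'o' (pigagop → pigagap, fowkafon → fowkafan) change the last vowel to 'a'.
So tefapnon → tefapnan.

tefapnan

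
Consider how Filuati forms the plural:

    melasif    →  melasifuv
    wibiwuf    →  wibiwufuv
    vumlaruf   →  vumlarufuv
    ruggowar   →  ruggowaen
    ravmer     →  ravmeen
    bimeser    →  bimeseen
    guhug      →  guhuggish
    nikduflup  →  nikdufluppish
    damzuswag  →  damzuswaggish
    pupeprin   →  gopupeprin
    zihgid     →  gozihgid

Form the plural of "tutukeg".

tutukeggish

wibiwuf and guhug both have last vowel 'u' yet inflect differently (wibiwufuv, guhuggish), so the last vowel is not what conditions the rule; the final letter is.
"tutukeg" ends in -g. The stems ending in -g (guhug → guhuggish, damzuswag → damzuswaggish) double the final consonant and add -ish.
The other patterns: stems ending in -f add -uv; stems ending in -r drop the final letter and add -en; stems ending in -d or -n add the prefix go-.
So tutukeg → tutukeggish.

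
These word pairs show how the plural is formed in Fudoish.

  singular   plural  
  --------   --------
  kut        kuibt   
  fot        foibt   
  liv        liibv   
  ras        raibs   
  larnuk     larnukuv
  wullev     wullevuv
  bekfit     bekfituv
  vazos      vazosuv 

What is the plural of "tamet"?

"tamet" has 2 vowels. The stems with 2 vowels (larnuk → larnukuv, wullev → wullevuv, bekfit → bekfituv) add -uv.
So tamet → tametuv.

tametuv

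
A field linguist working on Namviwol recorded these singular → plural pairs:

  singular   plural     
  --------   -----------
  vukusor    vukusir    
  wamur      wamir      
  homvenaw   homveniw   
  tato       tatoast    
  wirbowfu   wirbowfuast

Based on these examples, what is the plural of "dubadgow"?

vukusor and tato both have last vowel 'o' yet inflect differently (vukusir, tatoast), so the last vowel is not what conditions the rule; whether the stem ends in a vowel or a consonant is.
"dubadgow" ends in a consonant. The stems ending in a consonant (vukusor → vukusir, wamur → wamir, homvenaw → homveniw) change the last vowel to 'i'.
So dubadgow → dubadgiw.

dubadgiw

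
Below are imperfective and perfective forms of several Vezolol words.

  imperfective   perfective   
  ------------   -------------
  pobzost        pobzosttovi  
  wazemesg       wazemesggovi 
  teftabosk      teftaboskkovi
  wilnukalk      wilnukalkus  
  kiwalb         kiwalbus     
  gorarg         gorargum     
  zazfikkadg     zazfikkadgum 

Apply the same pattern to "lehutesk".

lehuteskkovi

teftabosk and wilnukalk both end in -k yet inflect differently (teftaboskkovi, wilnukalkus), so the final letter is not what conditions the rule; the second-to-last letter is.
"lehutesk" has second-to-last letter 's'. The stems whose second-to-last letter is 's' (pobzost → pobzosttovi, wazemesg → wazemesggovi, teftabosk → teftaboskkovi) double the final consonant and add -ovi.
So lehutesk → lehuteskkovi.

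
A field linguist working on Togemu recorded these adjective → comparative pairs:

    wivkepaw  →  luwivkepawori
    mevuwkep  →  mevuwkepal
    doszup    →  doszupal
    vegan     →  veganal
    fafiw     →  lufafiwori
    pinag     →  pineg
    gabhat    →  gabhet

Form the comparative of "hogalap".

wivkepaw and vegan both have last vowel 'a' yet inflect differently (luwivkepawori, veganal), so the last vowel is not what conditions the rule; the final letter is.
"hogalap" ends in -p. The stems ending in -p (doszup → doszupal, mevuwkep → mevuwkepal) add -al.
The other patterns: stems ending in -w add lu- … -ori around the stem; stems ending in -g or -t change the last vowel to 'e'.
So hogalap → hogalapal.

hogalapal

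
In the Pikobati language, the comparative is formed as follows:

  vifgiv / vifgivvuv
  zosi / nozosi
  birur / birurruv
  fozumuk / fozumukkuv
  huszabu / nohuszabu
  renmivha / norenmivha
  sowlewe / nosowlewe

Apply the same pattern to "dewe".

"dewe" ends in a vowel. The stems ending in a vowel (zosi → nozosi, huszabu → nohuszabu, renmivha → norenmivha) add the prefix no-.
The other pattern: stems ending in a consonant double the final consonant and add -uv.
So dewe → nodewe.

nodewe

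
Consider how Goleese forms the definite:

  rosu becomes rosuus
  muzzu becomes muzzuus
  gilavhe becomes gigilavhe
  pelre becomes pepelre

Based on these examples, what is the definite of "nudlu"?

rosu and pelre both have 2 vowels yet inflect differently (rosuus, pepelre), so the number of vowels is not what conditions the rule; the final letter is.
"nudlu" ends in -u. The stems ending in -u (rosu → rosuus, muzzu → muzzuus) add -us.
So nudlu → nudluus.

nudluus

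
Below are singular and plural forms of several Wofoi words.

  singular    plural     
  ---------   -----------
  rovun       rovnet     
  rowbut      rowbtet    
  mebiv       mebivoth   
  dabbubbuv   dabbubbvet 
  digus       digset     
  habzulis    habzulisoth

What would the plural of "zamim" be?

zamimoth

dabbubbuv and mebiv both end in -v yet inflect differently (dabbubbvet, mebivoth), so the final letter is not what conditions the rule; the last vowel is.
"zamim" has last vowel 'i'. The stems whose last vowel is 'i' (mebiv → mebivoth, habzulis → habzulisoth) add -oth.
The other pattern: stems whose last vowel is 'u' delete the last vowel and add -et.
So zamim → zamimoth.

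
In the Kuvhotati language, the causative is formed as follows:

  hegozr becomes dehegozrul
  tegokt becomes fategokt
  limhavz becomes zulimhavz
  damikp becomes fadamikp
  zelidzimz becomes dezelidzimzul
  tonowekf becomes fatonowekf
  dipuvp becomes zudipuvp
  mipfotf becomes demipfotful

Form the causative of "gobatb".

"gobatb" has second-to-last letter 't'. The one such stem in the data (mipfotf → demipfotful) adds de- … -ul around the stem, so the same rule applies.
So gobatb → degobatbul.

degobatbul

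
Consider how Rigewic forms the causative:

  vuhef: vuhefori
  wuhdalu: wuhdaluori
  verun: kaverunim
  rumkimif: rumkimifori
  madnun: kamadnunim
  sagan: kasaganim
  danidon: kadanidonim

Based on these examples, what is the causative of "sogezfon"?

"sogezfon" ends in -n. The stems ending in -n (sagan → kasaganim, madnun → kamadnunim, danidon → kadanidonim) add ka- … -im around the stem.
So sogezfon → kasogezfonim.

kasogezfonim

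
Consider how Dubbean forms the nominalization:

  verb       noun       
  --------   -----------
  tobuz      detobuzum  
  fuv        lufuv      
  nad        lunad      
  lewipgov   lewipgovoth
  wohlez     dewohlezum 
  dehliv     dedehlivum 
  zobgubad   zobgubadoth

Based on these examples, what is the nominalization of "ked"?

luked

fuv and dehliv both end in -v yet inflect differently (lufuv, dedehlivum), so the final letter is not what conditions the rule; the number of vowels is.
"ked" has 1 vowel. The stems with 1 vowel (nad → lunad, fuv → lufuv) add the prefix lu-.
The other patterns: stems with 2 vowels add de- … -um around the stem; stems with 3 vowels add -oth.
So ked → luked.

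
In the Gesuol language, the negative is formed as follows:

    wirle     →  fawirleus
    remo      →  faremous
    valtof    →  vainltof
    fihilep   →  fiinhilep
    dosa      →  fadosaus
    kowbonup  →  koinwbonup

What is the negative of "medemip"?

meindemip

"medemip" ends in a consonant. The stems ending in a consonant (valtof → vainltof, fihilep → fiinhilep, kowbonup → koinwbonup) insert -in- after the first vowel.
So medemip → meindemip.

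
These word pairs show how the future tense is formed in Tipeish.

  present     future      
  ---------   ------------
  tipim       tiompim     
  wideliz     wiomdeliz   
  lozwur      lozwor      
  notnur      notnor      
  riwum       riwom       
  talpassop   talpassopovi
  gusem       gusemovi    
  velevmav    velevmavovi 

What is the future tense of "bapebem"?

bapebemovi

tipim and riwum both end in -m yet inflect differently (tiompim, riwom), so the final letter is not what conditions the rule; the last vowel is.
"bapebem" has last vowel 'e'. The one such stem in the data (gusem → gusemovi) adds -ovi, so the same rule applies.
The other patterns: stems whose last vowel is 'i' insert -om- after the first vowel; stems whose last vowel is 'u' change the last vowel to 'o'.
So bapebem → bapebemovi.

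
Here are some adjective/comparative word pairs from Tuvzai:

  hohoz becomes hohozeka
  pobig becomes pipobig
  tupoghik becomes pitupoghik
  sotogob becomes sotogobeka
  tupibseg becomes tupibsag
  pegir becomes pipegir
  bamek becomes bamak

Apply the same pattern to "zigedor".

zigedoreka

"zigedor" has last vowel 'o'. The stems whose last vowel is 'o' (sotogob → sotogobeka, hohoz → hohozeka) add -eka.
So zigedor → zigedoreka.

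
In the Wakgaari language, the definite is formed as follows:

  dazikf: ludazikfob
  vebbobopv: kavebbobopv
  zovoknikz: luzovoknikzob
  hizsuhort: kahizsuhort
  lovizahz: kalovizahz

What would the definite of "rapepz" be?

"rapepz" has second-to-last letter 'p'. The one such stem in the data (vebbobopv → kavebbobopv) adds the prefix ka-, so the same rule applies.
The other pattern: stems whose second-to-last letter is 'k' add lu- … -ob around the stem.
So rapepz → karapepz.

karapepz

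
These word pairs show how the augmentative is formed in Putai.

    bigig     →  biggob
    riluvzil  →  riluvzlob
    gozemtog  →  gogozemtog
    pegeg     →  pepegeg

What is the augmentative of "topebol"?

totopebol

"topebol" has last vowel 'o'. The one such stem in the data (gozemtog → gogozemtog) repeats the first consonant+vowel as a prefix (as does pegeg), so the same rule applies.
So topebol → totopebol.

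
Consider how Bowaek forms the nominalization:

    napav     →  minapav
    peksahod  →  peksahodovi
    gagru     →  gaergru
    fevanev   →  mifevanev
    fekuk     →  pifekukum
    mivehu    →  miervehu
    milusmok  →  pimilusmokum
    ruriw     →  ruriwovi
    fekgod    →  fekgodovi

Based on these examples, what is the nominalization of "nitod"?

nitodovi

mivehu and fekuk both have last vowel 'u' yet inflect differently (miervehu, pifekukum), so the last vowel is not what conditions the rule; the final letter is.
"nitod" ends in -d. The stems ending in -d (fekgod → fekgodovi, peksahod → peksahodovi) add -ovi.
So nitod → nitodovi.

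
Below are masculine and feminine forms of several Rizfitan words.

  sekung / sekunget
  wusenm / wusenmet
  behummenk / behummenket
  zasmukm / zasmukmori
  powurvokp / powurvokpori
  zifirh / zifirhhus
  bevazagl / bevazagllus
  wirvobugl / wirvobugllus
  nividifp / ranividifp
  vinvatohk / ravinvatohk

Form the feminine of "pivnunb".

wusenm and zasmukm both end in -m yet inflect differently (wusenmet, zasmukmori), so the final letter is not what conditions the rule; the second-to-last letter is.
"pivnunb" has second-to-last letter 'n'. The stems whose second-to-last letter is 'n' (sekung → sekunget, wusenm → wusenmet, behummenk → behummenket) add -et.
The other patterns: stems whose second-to-last letter is 'k' add -ori; stems whose second-to-last letter is 'g' or 'r' double the final consonant and add -us; stems whose second-to-last letter is 'f' or 'h' add the prefix ra-.
So pivnunb → pivnunbet.

pivnunbet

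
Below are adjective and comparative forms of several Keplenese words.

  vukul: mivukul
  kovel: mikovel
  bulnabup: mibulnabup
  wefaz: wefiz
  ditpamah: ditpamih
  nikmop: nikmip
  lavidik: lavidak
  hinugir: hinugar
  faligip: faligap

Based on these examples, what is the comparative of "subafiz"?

subafaz

bulnabup and nikmop both end in -p yet inflect differently (mibulnabup, nikmip), so the final letter is not what conditions the rule; the last vowel is.
"subafiz" has last vowel 'i'. The stems whose last vowel is 'i' (lavidik → lavidak, hinugir → hinugar, faligip → faligap) change the last vowel to 'a'.
So subafiz → subafaz.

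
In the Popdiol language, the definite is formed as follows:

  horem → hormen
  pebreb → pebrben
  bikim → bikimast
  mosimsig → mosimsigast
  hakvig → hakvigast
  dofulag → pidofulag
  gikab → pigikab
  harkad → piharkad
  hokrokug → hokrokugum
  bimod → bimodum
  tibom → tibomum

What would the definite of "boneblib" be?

boneblibast

"boneblib" has last vowel 'i'. The stems whose last vowel is 'i' (bikim → bikimast, mosimsig → mosimsigast, hakvig → hakvigast) add -ast.
The other patterns: stems whose last vowel is 'e' delete the last vowel and add -en; stems whose last vowel is 'a' add the prefix pi-; stems whose last vowel is 'o' or 'u' add -um.
So boneblib → boneblibast.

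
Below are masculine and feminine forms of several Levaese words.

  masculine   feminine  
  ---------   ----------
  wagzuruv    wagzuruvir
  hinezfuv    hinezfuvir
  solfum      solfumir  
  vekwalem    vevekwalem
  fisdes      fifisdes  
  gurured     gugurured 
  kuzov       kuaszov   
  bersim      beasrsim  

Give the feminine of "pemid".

solfum and vekwalem both end in -m yet inflect differently (solfumir, vevekwalem), so the final letter is not what conditions the rule; the last vowel is.
"pemid" has last vowel 'i'. The one such stem in the data (bersim → beasrsim) inserts -as- after the first vowel (as does kuzov), so the same rule applies.
So pemid → peasmid.

peasmid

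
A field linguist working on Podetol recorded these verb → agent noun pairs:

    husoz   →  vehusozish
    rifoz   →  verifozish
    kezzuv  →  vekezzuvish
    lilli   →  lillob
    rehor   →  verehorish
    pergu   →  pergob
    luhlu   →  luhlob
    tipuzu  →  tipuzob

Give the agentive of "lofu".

pergu and kezzuv both have last vowel 'u' yet inflect differently (pergob, vekezzuvish), so the last vowel is not what conditions the rule; whether the stem ends in a vowel or a consonant is.
"lofu" ends in a vowel. The stems ending in a vowel (lilli → lillob, pergu → pergob, luhlu → luhlob) drop the final letter and add -ob.
The other pattern: stems ending in a consonant add ve- … -ish around the stem.
So lofu → lofob.

lofob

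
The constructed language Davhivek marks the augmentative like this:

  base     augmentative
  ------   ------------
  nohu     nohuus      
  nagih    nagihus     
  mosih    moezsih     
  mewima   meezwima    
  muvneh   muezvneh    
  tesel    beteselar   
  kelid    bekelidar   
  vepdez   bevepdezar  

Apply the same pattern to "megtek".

meezgtek

nagih and mosih both end in -h yet inflect differently (nagihus, moezsih), so the final letter is not what conditions the rule; the first letter is.
"megtek" begins with m-. The stems beginning with m- (mosih → moezsih, mewima → meezwima, muvneh → muezvneh) insert -ez- after the first vowel.
The other patterns: stems beginning with n- add -us; stems beginning with k-, t- or v- add be- … -ar around the stem.
So megtek → meezgtek.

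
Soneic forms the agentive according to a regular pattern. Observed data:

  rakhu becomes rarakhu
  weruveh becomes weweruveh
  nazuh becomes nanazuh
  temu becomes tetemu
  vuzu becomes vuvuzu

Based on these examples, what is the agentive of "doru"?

Every pair shown (rakhu → rarakhu, weruveh → weweruveh, nazuh → nanazuh, …) follows the same rule: repeat the first consonant+vowel as a prefix.
So doru → dodoru.

dodoru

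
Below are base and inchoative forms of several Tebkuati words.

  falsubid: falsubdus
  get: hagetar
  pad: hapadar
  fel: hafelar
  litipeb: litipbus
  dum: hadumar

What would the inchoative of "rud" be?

harudar

falsubid and pad both end in -d yet inflect differently (falsubdus, hapadar), so the final letter is not what conditions the rule; the number of vowels is.
"rud" has 1 vowel. The stems with 1 vowel (get → hagetar, pad → hapadar, dum → hadumar) add ha- … -ar around the stem.
The other pattern: stems with 3 vowels delete the last vowel and add -us.
So rud → harudar.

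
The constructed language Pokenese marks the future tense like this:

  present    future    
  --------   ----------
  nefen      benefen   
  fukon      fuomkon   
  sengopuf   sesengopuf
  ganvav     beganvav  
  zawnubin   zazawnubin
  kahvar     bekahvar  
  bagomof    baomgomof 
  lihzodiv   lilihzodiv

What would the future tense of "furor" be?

fuomror

"furor" has last vowel 'o'. The stems whose last vowel is 'o' (fukon → fuomkon, bagomof → baomgomof) insert -om- after the first vowel.
So furor → fuomror.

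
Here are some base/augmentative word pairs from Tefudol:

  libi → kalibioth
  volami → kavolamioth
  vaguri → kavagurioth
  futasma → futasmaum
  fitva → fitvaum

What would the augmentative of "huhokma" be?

huhokmaum

volami and futasma both have 3 vowels yet inflect differently (kavolamioth, futasmaum), so the number of vowels is not what conditions the rule; the final letter is.
"huhokma" ends in -a. The stems ending in -a (futasma → futasmaum, fitva → fitvaum) add -um.
The other pattern: stems ending in -i add ka- … -oth around the stem.
So huhokma → huhokmaum.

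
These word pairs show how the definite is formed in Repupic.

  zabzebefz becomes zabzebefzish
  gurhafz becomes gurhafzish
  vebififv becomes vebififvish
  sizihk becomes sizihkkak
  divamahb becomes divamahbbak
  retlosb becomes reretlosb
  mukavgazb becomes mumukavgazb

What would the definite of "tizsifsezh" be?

titizsifsezh

divamahb and retlosb both end in -b yet inflect differently (divamahbbak, reretlosb), so the final letter is not what conditions the rule; the second-to-last letter is.
"tizsifsezh" has second-to-last letter 'z'. The one such stem in the data (mukavgazb → mumukavgazb) repeats the first consonant+vowel as a prefix (as does retlosb), so the same rule applies.
So tizsifsezh → titizsifsezh.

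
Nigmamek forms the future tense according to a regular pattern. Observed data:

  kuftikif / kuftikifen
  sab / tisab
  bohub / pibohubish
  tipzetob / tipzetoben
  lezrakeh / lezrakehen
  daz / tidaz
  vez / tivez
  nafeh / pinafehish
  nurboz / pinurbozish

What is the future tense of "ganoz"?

"ganoz" has 2 vowels. The stems with 2 vowels (bohub → pibohubish, nurboz → pinurbozish, nafeh → pinafehish) add pi- … -ish around the stem.
So ganoz → piganozish.

piganozish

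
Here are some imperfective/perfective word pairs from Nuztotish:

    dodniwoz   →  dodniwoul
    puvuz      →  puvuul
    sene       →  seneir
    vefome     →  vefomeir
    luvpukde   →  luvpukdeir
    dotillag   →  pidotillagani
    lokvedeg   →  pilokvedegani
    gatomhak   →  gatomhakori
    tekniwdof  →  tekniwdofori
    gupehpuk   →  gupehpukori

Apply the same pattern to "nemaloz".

nemaloul

"nemaloz" ends in -z. The stems ending in -z (dodniwoz → dodniwoul, puvuz → puvuul) drop the final letter and add -ul.
The other patterns: stems ending in -e add -ir; stems ending in -g add pi- … -ani around the stem; stems ending in -f or -k add -ori.
So nemaloz → nemaloul.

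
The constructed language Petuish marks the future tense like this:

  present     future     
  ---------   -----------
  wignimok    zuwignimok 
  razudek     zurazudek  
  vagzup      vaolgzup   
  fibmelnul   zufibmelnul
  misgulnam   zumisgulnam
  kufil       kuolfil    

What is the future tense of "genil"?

"genil" has 2 vowels. The stems with 2 vowels (vagzup → vaolgzup, kufil → kuolfil) insert -ol- after the first vowel.
The other pattern: stems with 3 vowels add the prefix zu-.
So genil → geolnil.

geolnil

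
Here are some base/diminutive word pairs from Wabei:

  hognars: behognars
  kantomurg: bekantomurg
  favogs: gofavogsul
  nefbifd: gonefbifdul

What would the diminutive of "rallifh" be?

gorallifhul

hognars and favogs both end in -s yet inflect differently (behognars, gofavogsul), so the final letter is not what conditions the rule; the second-to-last letter is.
"rallifh" has second-to-last letter 'f'. The one such stem in the data (nefbifd → gonefbifdul) adds go- … -ul around the stem, so the same rule applies.
So rallifh → gorallifhul.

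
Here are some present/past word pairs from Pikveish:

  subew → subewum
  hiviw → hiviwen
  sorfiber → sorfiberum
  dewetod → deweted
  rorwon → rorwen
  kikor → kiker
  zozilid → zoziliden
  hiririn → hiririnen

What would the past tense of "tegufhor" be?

kikor and sorfiber both end in -r yet inflect differently (kiker, sorfiberum), so the final letter is not what conditions the rule; the last vowel is.
"tegufhor" has last vowel 'o'. The stems whose last vowel is 'o' (rorwon → rorwen, dewetod → deweted, kikor → kiker) change the last vowel to 'e'.
So tegufhor → tegufher.

tegufher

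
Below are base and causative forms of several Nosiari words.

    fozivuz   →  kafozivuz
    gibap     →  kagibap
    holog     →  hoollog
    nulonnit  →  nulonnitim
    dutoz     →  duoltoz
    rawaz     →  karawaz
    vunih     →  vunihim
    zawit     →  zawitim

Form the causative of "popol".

"popol" has last vowel 'o'. The stems whose last vowel is 'o' (dutoz → duoltoz, holog → hoollog) insert -ol- after the first vowel.
The other patterns: stems whose last vowel is 'a' or 'u' add the prefix ka-; stems whose last vowel is 'i' add -im.
So popol → poolpol.

poolpol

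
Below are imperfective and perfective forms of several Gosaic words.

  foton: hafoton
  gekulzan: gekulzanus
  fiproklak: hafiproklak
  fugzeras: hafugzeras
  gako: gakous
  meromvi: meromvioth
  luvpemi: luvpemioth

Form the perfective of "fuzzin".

foton and gekulzan both end in -n yet inflect differently (hafoton, gekulzanus), so the final letter is not what conditions the rule; the first letter is.
"fuzzin" begins with f-. The stems beginning with f- (fugzeras → hafugzeras, fiproklak → hafiproklak, foton → hafoton) add the prefix ha-.
So fuzzin → hafuzzin.

hafuzzin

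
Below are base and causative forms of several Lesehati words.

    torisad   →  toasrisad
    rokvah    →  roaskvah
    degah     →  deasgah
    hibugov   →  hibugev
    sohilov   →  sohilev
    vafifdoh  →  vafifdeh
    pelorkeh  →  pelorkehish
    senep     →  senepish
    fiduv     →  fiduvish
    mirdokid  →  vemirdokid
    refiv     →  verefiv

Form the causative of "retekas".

rokvah and vafifdoh both end in -h yet inflect differently (roaskvah, vafifdeh), so the final letter is not what conditions the rule; the last vowel is.
"retekas" has last vowel 'a'. The stems whose last vowel is 'a' (torisad → toasrisad, rokvah → roaskvah, degah → deasgah) insert -as- after the first vowel.
The other patterns: stems whose last vowel is 'o' change the last vowel to 'e'; stems whose last vowel is 'e' or 'u' add -ish; stems whose last vowel is 'i' add the prefix ve-.
So retekas → reastekas.

reastekas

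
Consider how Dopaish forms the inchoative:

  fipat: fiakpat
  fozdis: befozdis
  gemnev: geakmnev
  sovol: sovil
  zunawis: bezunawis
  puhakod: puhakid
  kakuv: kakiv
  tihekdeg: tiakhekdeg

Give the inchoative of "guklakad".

guakklakad

gemnev and kakuv both end in -v yet inflect differently (geakmnev, kakiv), so the final letter is not what conditions the rule; the last vowel is.
"guklakad" has last vowel 'a'. The one such stem in the data (fipat → fiakpat) inserts -ak- after the first vowel (as do tihekdeg, gemnev), so the same rule applies.
The other patterns: stems whose last vowel is 'i' add the prefix be-; stems whose last vowel is 'o' or 'u' change the last vowel to 'i'.
So guklakad → guakklakad.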